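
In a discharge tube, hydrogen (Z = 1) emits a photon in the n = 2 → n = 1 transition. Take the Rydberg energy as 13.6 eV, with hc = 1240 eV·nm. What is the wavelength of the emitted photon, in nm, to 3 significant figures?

122 nm

ΔE = 13.60 × (1/1² − 1/2²) = 13.60 × 0.7500 = 10.20 eV.
λ = hc/ΔE = 1240 / 10.20 = 122 nm.
This line belongs to the Lyman series.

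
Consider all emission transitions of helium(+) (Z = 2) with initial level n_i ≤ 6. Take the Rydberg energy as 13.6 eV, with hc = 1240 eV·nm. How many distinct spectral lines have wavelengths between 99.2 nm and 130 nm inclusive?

3

Enumerate all n_i → n_f pairs with 1 ≤ n_f < n_i ≤ 6 and compute λ = 1240 / [13.6·4·(1/n_f² − 1/n_i²)].
Lines falling in [99.2, 130] nm: 6→2 (102.6 nm), 5→2 (108.5 nm), 4→2 (121.6 nm).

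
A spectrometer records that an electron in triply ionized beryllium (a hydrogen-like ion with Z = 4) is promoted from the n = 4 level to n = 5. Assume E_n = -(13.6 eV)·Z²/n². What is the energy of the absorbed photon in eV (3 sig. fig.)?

The Bohr energies scale as Z², so for Z = 4: E_n = −217.6/n² eV.
E_5 = −217.6/25 = −8.704 eV and E_4 = −217.6/16 = −13.60 eV.
The photon energy is |E_5 − E_4| = 4.90 eV.

4.90 eV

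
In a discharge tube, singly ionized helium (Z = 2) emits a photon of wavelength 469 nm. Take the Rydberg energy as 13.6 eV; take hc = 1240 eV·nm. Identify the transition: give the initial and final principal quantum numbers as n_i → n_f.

n_i = 4, n_f = 3

The photon energy is ΔE = hc/λ = 1240 / 469 = 2.644 eV.
With Z = 2, ΔE = 54.40 × (1/n_f² − 1/n_i²), so 1/n_f² − 1/n_i² = 0.04860.
Trying n_f = 3 gives 1/n_i² = 0.06251, i.e. n_i ≈ 4; this pair matches.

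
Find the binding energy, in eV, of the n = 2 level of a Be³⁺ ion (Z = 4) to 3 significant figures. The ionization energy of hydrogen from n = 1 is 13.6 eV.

E_n = −13.6 Z²/n² = −217.6/n² eV for Z = 4.
E_2 = −217.6/4 = −54.4 eV, so ionization (to E = 0) requires 54.4 eV.

54.4 eV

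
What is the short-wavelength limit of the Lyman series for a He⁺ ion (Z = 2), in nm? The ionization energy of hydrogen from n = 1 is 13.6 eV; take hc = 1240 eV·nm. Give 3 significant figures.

The Lyman series has lower level n_f = 1; the series limit corresponds to n_i → ∞.
ΔE_max = 13.6 × 4 / 1² = 54.40 eV.
λ_min = 1240 / 54.40 = 22.8 nm.

22.8 nm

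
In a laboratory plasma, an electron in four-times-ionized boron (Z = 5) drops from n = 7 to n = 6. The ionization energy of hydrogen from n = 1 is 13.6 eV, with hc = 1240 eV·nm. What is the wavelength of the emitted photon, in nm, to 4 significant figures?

For Z = 5 the level energies scale as Z², so the effective Rydberg energy is 13.6 × 25 = 340.0 eV.
ΔE = 340.0 × (1/6² − 1/7²) = 340.0 × 0.007370 = 2.506 eV.
λ = hc/ΔE = 1240 / 2.506 = 494.9 nm.

494.9 nm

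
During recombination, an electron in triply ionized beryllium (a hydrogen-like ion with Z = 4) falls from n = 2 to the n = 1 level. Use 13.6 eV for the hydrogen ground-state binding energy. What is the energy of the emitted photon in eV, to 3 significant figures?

163 eV

The Bohr energies scale as Z², so for Z = 4: E_n = −217.6/n² eV.
E_2 = −217.6/4 = −54.40 eV and E_1 = −217.6/1 = −217.6 eV.
The photon energy is |E_2 − E_1| = 163 eV.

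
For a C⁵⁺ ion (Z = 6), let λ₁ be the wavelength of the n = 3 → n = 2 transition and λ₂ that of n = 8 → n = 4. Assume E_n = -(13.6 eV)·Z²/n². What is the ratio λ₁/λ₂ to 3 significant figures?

0.338

λ ∝ 1/ΔE ∝ 1/(1/n_f² − 1/n_i²), and the Z² and hc factors cancel in the ratio.
λ₁/λ₂ = (1/4² − 1/8²)/(1/2² − 1/3²) = 0.04688/0.1389 = 0.338.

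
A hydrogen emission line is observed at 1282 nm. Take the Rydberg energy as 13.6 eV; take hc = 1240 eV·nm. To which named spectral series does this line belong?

ΔE = 1240/1282 = 0.9672 eV.
This matches 13.6 × (1/3² − 1/5²), so n_f = 3: the Paschen series.

Paschen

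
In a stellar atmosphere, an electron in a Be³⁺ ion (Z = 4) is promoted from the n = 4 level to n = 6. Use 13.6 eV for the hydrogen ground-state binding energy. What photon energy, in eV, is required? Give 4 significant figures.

7.556 eV

The Bohr energies scale as Z², so for Z = 4: E_n = −217.6/n² eV.
E_6 = −217.6/36 = −6.044 eV and E_4 = −217.6/16 = −13.60 eV.
The photon energy is |E_6 − E_4| = 7.556 eV.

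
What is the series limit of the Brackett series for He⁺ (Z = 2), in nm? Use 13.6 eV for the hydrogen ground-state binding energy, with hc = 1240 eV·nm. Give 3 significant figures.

The Brackett series has lower level n_f = 4; the series limit corresponds to n_i → ∞.
ΔE_max = 13.6 × 4 / 4² = 3.400 eV.
λ_min = 1240 / 3.400 = 365 nm.

365 nm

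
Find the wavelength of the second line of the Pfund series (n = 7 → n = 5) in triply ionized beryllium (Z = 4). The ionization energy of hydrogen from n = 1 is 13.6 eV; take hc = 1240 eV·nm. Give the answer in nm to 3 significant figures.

The Pfund series terminates on n_f = 5; the second line has n_i = 5+2 = 7.
ΔE = 217.6 × (1/5² − 1/7²) = 4.263 eV.
λ = 1240 / 4.263 = 291 nm.

291 nm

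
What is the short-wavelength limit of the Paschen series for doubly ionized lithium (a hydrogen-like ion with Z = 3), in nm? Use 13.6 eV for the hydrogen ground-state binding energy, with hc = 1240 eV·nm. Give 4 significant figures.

The Paschen series has lower level n_f = 3; the series limit corresponds to n_i → ∞.
ΔE_max = 13.6 × 9 / 3² = 13.60 eV.
λ_min = 1240 / 13.60 = 91.18 nm.

91.18 nm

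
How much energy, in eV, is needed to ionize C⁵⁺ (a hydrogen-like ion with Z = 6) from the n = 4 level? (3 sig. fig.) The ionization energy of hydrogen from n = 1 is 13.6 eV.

E_n = −13.6 Z²/n² = −489.6/n² eV for Z = 6.
E_4 = −489.6/16 = −30.6 eV, so ionization (to E = 0) requires 30.6 eV.

30.6 eV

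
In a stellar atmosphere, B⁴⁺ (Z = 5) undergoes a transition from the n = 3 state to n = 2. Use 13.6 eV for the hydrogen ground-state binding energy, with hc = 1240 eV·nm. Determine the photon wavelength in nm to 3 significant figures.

For Z = 5 the level energies scale as Z², so the effective Rydberg energy is 13.6 × 25 = 340.0 eV.
ΔE = 340.0 × (1/2² − 1/3²) = 340.0 × 0.1389 = 47.22 eV.
λ = hc/ΔE = 1240 / 47.22 = 26.3 nm.

26.3 nm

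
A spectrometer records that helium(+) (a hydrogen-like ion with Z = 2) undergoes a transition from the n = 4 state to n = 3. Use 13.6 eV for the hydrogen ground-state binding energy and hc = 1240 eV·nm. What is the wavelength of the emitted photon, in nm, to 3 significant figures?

469 nm

For Z = 2 the level energies scale as Z², so the effective Rydberg energy is 13.6 × 4 = 54.40 eV.
ΔE = 54.40 × (1/3² − 1/4²) = 54.40 × 0.04861 = 2.644 eV.
λ = hc/ΔE = 1240 / 2.644 = 469 nm.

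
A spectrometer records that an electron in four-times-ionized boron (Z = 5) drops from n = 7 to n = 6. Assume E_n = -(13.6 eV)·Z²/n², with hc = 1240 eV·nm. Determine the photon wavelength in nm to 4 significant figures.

494.9 nm

For Z = 5 the level energies scale as Z², so the effective Rydberg energy is 13.6 × 25 = 340.0 eV.
ΔE = 340.0 × (1/6² − 1/7²) = 340.0 × 0.007370 = 2.506 eV.
λ = hc/ΔE = 1240 / 2.506 = 494.9 nm.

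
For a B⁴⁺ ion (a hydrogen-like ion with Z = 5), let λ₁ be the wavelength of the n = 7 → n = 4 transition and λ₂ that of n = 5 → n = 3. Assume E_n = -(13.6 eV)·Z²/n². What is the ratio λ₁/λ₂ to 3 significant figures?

λ ∝ 1/ΔE ∝ 1/(1/n_f² − 1/n_i²), and the Z² and hc factors cancel in the ratio.
λ₁/λ₂ = (1/3² − 1/5²)/(1/4² − 1/7²) = 0.07111/0.04209 = 1.69.

1.69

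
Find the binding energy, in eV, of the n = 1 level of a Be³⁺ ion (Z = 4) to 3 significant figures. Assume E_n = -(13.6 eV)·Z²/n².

E_n = −13.6 Z²/n² = −217.6/n² eV for Z = 4.
E_1 = −217.6/1 = −218 eV, so ionization (to E = 0) requires 218 eV.

218 eV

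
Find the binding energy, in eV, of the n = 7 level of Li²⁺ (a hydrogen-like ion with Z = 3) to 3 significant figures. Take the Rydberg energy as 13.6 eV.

2.50 eV

E_n = −13.6 Z²/n² = −122.4/n² eV for Z = 3.
E_7 = −122.4/49 = −2.50 eV, so ionization (to E = 0) requires 2.50 eV.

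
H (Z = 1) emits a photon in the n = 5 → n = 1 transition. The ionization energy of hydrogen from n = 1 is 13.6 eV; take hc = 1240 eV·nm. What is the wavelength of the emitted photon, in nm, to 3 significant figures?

95.0 nm

ΔE = 13.60 × (1/1² − 1/5²) = 13.60 × 0.9600 = 13.06 eV.
λ = hc/ΔE = 1240 / 13.06 = 95.0 nm.
This line belongs to the Lyman series.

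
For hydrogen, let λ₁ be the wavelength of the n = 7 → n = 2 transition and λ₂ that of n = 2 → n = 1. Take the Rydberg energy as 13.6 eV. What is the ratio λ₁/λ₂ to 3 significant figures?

3.27

λ ∝ 1/ΔE ∝ 1/(1/n_f² − 1/n_i²), and the Z² and hc factors cancel in the ratio.
λ₁/λ₂ = (1/1² − 1/2²)/(1/2² − 1/7²) = 0.7500/0.2296 = 3.27.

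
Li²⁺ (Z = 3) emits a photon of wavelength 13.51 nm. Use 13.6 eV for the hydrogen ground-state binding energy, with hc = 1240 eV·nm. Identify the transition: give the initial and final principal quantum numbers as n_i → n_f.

n_i = 2, n_f = 1

The photon energy is ΔE = hc/λ = 1240 / 13.51 = 91.78 eV.
With Z = 3, ΔE = 122.4 × (1/n_f² − 1/n_i²), so 1/n_f² − 1/n_i² = 0.7499.
Trying n_f = 1 gives 1/n_i² = 0.2501, i.e. n_i ≈ 2; this pair matches.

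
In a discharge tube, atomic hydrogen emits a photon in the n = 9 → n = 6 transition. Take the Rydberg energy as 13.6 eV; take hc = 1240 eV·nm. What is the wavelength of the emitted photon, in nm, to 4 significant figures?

5908 nm

ΔE = 13.60 × (1/6² − 1/9²) = 13.60 × 0.01543 = 0.2099 eV.
λ = hc/ΔE = 1240 / 0.2099 = 5908 nm.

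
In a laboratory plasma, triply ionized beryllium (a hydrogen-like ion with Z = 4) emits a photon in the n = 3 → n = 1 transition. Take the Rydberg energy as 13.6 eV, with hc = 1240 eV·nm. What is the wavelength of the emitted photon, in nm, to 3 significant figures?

6.41 nm

For Z = 4 the level energies scale as Z², so the effective Rydberg energy is 13.6 × 16 = 217.6 eV.
ΔE = 217.6 × (1/1² − 1/3²) = 217.6 × 0.8889 = 193.4 eV.
λ = hc/ΔE = 1240 / 193.4 = 6.41 nm.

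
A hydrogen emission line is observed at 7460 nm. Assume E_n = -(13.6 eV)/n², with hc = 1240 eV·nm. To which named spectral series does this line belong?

ΔE = 1240/7460 = 0.1662 eV.
This matches 13.6 × (1/5² − 1/6²), so n_f = 5: the Pfund series.

Pfund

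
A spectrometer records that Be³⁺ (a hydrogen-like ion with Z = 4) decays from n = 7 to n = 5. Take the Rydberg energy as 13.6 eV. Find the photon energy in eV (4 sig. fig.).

4.263 eV

The Bohr energies scale as Z², so for Z = 4: E_n = −217.6/n² eV.
E_7 = −217.6/49 = −4.441 eV and E_5 = −217.6/25 = −8.704 eV.
The photon energy is |E_7 − E_5| = 4.263 eV.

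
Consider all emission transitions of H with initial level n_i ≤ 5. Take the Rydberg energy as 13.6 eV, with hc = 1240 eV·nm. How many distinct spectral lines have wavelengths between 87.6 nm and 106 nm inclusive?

Enumerate all n_i → n_f pairs with 1 ≤ n_f < n_i ≤ 5 and compute λ = 1240 / [13.6·1·(1/n_f² − 1/n_i²)].
Lines falling in [87.6, 106] nm: 5→1 (94.98 nm), 4→1 (97.25 nm), 3→1 (102.6 nm).

3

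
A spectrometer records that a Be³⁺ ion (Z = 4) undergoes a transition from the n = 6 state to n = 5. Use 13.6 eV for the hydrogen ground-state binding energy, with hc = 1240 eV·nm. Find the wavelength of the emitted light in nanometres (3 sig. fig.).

466 nm

For Z = 4 the level energies scale as Z², so the effective Rydberg energy is 13.6 × 16 = 217.6 eV.
ΔE = 217.6 × (1/5² − 1/6²) = 217.6 × 0.01222 = 2.660 eV.
λ = hc/ΔE = 1240 / 2.660 = 466 nm.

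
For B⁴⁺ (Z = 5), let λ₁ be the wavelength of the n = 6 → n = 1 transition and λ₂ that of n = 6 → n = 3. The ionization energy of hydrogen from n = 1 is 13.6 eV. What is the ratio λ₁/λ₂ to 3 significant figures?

0.0857

λ ∝ 1/ΔE ∝ 1/(1/n_f² − 1/n_i²), and the Z² and hc factors cancel in the ratio.
λ₁/λ₂ = (1/3² − 1/6²)/(1/1² − 1/6²) = 0.08333/0.9722 = 0.0857.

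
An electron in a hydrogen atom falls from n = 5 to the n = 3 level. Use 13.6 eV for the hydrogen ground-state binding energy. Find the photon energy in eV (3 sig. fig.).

0.967 eV

E_5 = −13.60/25 = −0.5440 eV and E_3 = −13.60/9 = −1.511 eV.
The photon energy is |E_5 − E_3| = 0.967 eV.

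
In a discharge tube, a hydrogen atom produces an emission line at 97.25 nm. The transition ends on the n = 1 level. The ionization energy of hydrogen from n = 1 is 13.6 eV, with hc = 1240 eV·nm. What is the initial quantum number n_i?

The photon energy is ΔE = hc/λ = 1240 / 97.25 = 12.75 eV.
With Z = 1, ΔE = 13.60 × (1/n_f² − 1/n_i²), so 1/n_f² − 1/n_i² = 0.9375.
With n_f = 1: 1/n_i² = 1/1 − 0.9375 = 0.06245, so n_i ≈ 4.00.

n_i = 4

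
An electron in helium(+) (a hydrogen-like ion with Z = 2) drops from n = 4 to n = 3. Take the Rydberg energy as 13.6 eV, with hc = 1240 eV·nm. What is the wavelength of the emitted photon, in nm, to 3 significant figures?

For Z = 2 the level energies scale as Z², so the effective Rydberg energy is 13.6 × 4 = 54.40 eV.
ΔE = 54.40 × (1/3² − 1/4²) = 54.40 × 0.04861 = 2.644 eV.
λ = hc/ΔE = 1240 / 2.644 = 469 nm.

469 nm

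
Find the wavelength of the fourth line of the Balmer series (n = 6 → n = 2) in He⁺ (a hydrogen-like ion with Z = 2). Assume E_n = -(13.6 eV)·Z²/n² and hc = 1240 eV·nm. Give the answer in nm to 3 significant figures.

The Balmer series terminates on n_f = 2; the fourth line has n_i = 2+4 = 6.
ΔE = 54.40 × (1/2² − 1/6²) = 12.09 eV.
λ = 1240 / 12.09 = 103 nm.

103 nm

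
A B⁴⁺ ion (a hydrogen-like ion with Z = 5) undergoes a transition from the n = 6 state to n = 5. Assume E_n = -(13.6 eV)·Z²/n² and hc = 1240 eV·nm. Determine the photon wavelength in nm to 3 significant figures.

For Z = 5 the level energies scale as Z², so the effective Rydberg energy is 13.6 × 25 = 340.0 eV.
ΔE = 340.0 × (1/5² − 1/6²) = 340.0 × 0.01222 = 4.156 eV.
λ = hc/ΔE = 1240 / 4.156 = 298 nm.

298 nm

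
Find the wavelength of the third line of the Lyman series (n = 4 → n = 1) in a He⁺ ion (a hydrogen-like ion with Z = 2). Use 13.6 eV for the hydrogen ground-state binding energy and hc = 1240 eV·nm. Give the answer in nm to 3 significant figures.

24.3 nm

The Lyman series terminates on n_f = 1; the third line has n_i = 1+3 = 4.
ΔE = 54.40 × (1/1² − 1/4²) = 51.00 eV.
λ = 1240 / 51.00 = 24.3 nm.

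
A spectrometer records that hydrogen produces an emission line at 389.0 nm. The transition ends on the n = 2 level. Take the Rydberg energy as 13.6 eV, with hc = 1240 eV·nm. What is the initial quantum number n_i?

n_i = 8

The photon energy is ΔE = hc/λ = 1240 / 389.0 = 3.188 eV.
With Z = 1, ΔE = 13.60 × (1/n_f² − 1/n_i²), so 1/n_f² − 1/n_i² = 0.2344.
With n_f = 2: 1/n_i² = 1/4 − 0.2344 = 0.01561, so n_i ≈ 8.00.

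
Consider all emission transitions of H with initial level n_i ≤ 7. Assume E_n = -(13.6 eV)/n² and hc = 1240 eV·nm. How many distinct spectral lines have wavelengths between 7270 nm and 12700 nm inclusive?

2

Enumerate all n_i → n_f pairs with 1 ≤ n_f < n_i ≤ 7 and compute λ = 1240 / [13.6·1·(1/n_f² − 1/n_i²)].
Lines falling in [7270, 12700] nm: 6→5 (7460 nm), 7→6 (12370 nm).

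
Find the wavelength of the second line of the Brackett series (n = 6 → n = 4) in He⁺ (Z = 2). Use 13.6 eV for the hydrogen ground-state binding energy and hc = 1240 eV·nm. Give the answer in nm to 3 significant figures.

The Brackett series terminates on n_f = 4; the second line has n_i = 4+2 = 6.
ΔE = 54.40 × (1/4² − 1/6²) = 1.889 eV.
λ = 1240 / 1.889 = 656 nm.

656 nm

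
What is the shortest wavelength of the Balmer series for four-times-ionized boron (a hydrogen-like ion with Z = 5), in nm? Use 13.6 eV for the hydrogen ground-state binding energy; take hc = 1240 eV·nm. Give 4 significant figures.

14.59 nm

The Balmer series has lower level n_f = 2; the series limit corresponds to n_i → ∞.
ΔE_max = 13.6 × 25 / 2² = 85.00 eV.
λ_min = 1240 / 85.00 = 14.59 nm.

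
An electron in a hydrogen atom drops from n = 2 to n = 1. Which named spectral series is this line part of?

The series is set by the lower level: n_f = 1 is the Lyman series.

Lyman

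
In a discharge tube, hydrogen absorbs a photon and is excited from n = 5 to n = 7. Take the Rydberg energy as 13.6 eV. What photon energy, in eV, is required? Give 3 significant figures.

E_7 = −13.60/49 = −0.2776 eV and E_5 = −13.60/25 = −0.5440 eV.
The photon energy is |E_7 − E_5| = 0.266 eV.

0.266 eV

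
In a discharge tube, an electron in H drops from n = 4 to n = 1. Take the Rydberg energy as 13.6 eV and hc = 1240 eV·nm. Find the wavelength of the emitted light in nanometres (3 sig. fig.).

97.3 nm

ΔE = 13.60 × (1/1² − 1/4²) = 13.60 × 0.9375 = 12.75 eV.
λ = hc/ΔE = 1240 / 12.75 = 97.3 nm.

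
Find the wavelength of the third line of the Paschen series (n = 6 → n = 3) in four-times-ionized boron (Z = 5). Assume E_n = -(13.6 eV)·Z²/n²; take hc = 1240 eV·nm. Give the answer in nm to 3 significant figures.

43.8 nm

The Paschen series terminates on n_f = 3; the third line has n_i = 3+3 = 6.
ΔE = 340.0 × (1/3² − 1/6²) = 28.33 eV.
λ = 1240 / 28.33 = 43.8 nm.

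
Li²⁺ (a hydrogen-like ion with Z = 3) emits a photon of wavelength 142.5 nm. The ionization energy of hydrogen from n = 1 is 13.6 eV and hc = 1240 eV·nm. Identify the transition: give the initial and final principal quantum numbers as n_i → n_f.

The photon energy is ΔE = hc/λ = 1240 / 142.5 = 8.702 eV.
With Z = 3, ΔE = 122.4 × (1/n_f² − 1/n_i²), so 1/n_f² − 1/n_i² = 0.07109.
Trying n_f = 3 gives 1/n_i² = 0.04002, i.e. n_i ≈ 5; this pair matches.

n_i = 5, n_f = 3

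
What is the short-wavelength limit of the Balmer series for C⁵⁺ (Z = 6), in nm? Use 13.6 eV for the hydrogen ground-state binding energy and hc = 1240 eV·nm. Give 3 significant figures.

10.1 nm

The Balmer series has lower level n_f = 2; the series limit corresponds to n_i → ∞.
ΔE_max = 13.6 × 36 / 2² = 122.4 eV.
λ_min = 1240 / 122.4 = 10.1 nm.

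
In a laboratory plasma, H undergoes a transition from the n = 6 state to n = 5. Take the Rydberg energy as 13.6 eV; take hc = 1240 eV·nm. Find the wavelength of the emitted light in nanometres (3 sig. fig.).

ΔE = 13.60 × (1/5² − 1/6²) = 13.60 × 0.01222 = 0.1662 eV.
λ = hc/ΔE = 1240 / 0.1662 = 7460 nm.

7460 nm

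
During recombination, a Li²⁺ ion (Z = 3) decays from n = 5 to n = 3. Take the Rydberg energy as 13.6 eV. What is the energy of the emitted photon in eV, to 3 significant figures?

8.70 eV

The Bohr energies scale as Z², so for Z = 3: E_n = −122.4/n² eV.
E_5 = −122.4/25 = −4.896 eV and E_3 = −122.4/9 = −13.60 eV.
The photon energy is |E_5 − E_3| = 8.70 eV.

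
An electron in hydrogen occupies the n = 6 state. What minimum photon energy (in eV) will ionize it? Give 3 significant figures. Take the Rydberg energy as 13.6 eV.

0.378 eV

E_6 = −13.60/36 = −0.378 eV, so ionization (to E = 0) requires 0.378 eV.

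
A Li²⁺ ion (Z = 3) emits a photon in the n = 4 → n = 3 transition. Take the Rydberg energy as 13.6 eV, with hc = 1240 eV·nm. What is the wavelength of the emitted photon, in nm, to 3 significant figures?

For Z = 3 the level energies scale as Z², so the effective Rydberg energy is 13.6 × 9 = 122.4 eV.
ΔE = 122.4 × (1/3² − 1/4²) = 122.4 × 0.04861 = 5.950 eV.
λ = hc/ΔE = 1240 / 5.950 = 208 nm.

208 nm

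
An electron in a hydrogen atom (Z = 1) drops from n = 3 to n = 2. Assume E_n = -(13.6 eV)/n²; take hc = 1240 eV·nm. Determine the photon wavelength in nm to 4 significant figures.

656.5 nm

ΔE = 13.60 × (1/2² − 1/3²) = 13.60 × 0.1389 = 1.889 eV.
λ = hc/ΔE = 1240 / 1.889 = 656.5 nm.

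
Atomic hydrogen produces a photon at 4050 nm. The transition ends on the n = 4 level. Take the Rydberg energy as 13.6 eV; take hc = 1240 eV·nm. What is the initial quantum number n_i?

n_i = 5

The photon energy is ΔE = hc/λ = 1240 / 4050 = 0.3062 eV.
With Z = 1, ΔE = 13.60 × (1/n_f² − 1/n_i²), so 1/n_f² − 1/n_i² = 0.02251.
With n_f = 4: 1/n_i² = 1/16 − 0.02251 = 0.03999, so n_i ≈ 5.00.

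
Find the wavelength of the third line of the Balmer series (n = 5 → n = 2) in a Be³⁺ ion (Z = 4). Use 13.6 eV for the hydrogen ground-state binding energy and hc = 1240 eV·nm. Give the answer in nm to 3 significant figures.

27.1 nm

The Balmer series terminates on n_f = 2; the third line has n_i = 2+3 = 5.
ΔE = 217.6 × (1/2² − 1/5²) = 45.70 eV.
λ = 1240 / 45.70 = 27.1 nm.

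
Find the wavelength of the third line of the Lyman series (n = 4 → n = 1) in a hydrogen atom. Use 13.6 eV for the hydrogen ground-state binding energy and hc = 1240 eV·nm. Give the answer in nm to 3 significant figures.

97.3 nm

The Lyman series terminates on n_f = 1; the third line has n_i = 1+3 = 4.
ΔE = 13.60 × (1/1² − 1/4²) = 12.75 eV.
λ = 1240 / 12.75 = 97.3 nm.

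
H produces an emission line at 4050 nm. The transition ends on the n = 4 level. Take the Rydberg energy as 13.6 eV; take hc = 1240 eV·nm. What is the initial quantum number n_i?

The photon energy is ΔE = hc/λ = 1240 / 4050 = 0.3062 eV.
With Z = 1, ΔE = 13.60 × (1/n_f² − 1/n_i²), so 1/n_f² − 1/n_i² = 0.02251.
With n_f = 4: 1/n_i² = 1/16 − 0.02251 = 0.03999, so n_i ≈ 5.00.

n_i = 5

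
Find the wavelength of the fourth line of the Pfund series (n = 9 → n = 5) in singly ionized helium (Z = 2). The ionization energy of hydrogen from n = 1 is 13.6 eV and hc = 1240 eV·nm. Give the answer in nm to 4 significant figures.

The Pfund series terminates on n_f = 5; the fourth line has n_i = 5+4 = 9.
ΔE = 54.40 × (1/5² − 1/9²) = 1.504 eV.
λ = 1240 / 1.504 = 824.3 nm.

824.3 nm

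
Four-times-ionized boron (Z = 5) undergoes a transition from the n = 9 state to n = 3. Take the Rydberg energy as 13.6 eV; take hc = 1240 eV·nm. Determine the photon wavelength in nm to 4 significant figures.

36.93 nm

For Z = 5 the level energies scale as Z², so the effective Rydberg energy is 13.6 × 25 = 340.0 eV.
ΔE = 340.0 × (1/3² − 1/9²) = 340.0 × 0.09877 = 33.58 eV.
λ = hc/ΔE = 1240 / 33.58 = 36.93 nm.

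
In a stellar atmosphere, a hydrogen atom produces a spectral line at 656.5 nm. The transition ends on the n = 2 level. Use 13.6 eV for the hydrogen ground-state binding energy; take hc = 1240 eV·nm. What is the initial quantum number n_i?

n_i = 3

The photon energy is ΔE = hc/λ = 1240 / 656.5 = 1.889 eV.
With Z = 1, ΔE = 13.60 × (1/n_f² − 1/n_i²), so 1/n_f² − 1/n_i² = 0.1389.
With n_f = 2: 1/n_i² = 1/4 − 0.1389 = 0.1111, so n_i ≈ 3.00.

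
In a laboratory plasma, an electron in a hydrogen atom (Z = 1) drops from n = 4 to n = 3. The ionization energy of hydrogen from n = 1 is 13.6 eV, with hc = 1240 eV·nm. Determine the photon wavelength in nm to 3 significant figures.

1880 nm

ΔE = 13.60 × (1/3² − 1/4²) = 13.60 × 0.04861 = 0.6611 eV.
λ = hc/ΔE = 1240 / 0.6611 = 1880 nm.
This line belongs to the Paschen series.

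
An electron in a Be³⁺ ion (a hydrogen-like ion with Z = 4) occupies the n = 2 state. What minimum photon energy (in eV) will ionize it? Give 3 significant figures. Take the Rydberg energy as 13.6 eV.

54.4 eV

E_n = −13.6 Z²/n² = −217.6/n² eV for Z = 4.
E_2 = −217.6/4 = −54.4 eV, so ionization (to E = 0) requires 54.4 eV.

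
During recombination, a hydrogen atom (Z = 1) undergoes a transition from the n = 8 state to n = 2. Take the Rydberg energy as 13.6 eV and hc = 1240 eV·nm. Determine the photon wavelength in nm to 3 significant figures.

ΔE = 13.60 × (1/2² − 1/8²) = 13.60 × 0.2344 = 3.188 eV.
λ = hc/ΔE = 1240 / 3.188 = 389 nm.

389 nm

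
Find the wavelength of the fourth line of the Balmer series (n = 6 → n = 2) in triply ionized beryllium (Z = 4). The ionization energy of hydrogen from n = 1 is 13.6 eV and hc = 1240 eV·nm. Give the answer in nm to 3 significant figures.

25.6 nm

The Balmer series terminates on n_f = 2; the fourth line has n_i = 2+4 = 6.
ΔE = 217.6 × (1/2² − 1/6²) = 48.36 eV.
λ = 1240 / 48.36 = 25.6 nm.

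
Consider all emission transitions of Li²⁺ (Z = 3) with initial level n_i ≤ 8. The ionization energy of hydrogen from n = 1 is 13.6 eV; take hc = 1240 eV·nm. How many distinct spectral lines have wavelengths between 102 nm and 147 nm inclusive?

4

Enumerate all n_i → n_f pairs with 1 ≤ n_f < n_i ≤ 8 and compute λ = 1240 / [13.6·9·(1/n_f² − 1/n_i²)].
Lines falling in [102, 147] nm: 8→3 (106.1 nm), 7→3 (111.7 nm), 6→3 (121.6 nm), 5→3 (142.5 nm).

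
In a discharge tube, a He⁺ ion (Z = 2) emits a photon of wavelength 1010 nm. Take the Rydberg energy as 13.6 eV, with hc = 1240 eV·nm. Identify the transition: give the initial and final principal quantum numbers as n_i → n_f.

n_i = 5, n_f = 4

The photon energy is ΔE = hc/λ = 1240 / 1010 = 1.228 eV.
With Z = 2, ΔE = 54.40 × (1/n_f² − 1/n_i²), so 1/n_f² − 1/n_i² = 0.02257.
Trying n_f = 4 gives 1/n_i² = 0.03993, i.e. n_i ≈ 5; this pair matches.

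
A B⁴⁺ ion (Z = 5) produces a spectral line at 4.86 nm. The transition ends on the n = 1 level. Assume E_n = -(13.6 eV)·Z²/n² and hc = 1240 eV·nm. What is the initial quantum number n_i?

n_i = 2

The photon energy is ΔE = hc/λ = 1240 / 4.86 = 255.1 eV.
With Z = 5, ΔE = 340.0 × (1/n_f² − 1/n_i²), so 1/n_f² − 1/n_i² = 0.7504.
With n_f = 1: 1/n_i² = 1/1 − 0.7504 = 0.2496, so n_i ≈ 2.00.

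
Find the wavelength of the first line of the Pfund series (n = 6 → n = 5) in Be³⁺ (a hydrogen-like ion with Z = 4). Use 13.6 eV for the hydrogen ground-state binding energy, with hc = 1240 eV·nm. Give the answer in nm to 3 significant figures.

The Pfund series terminates on n_f = 5; the first line has n_i = 5+1 = 6.
ΔE = 217.6 × (1/5² − 1/6²) = 2.660 eV.
λ = 1240 / 2.660 = 466 nm.

466 nm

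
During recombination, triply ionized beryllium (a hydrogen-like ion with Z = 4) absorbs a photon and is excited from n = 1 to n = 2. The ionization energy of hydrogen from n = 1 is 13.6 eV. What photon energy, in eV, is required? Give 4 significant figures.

163.2 eV

The Bohr energies scale as Z², so for Z = 4: E_n = −217.6/n² eV.
E_2 = −217.6/4 = −54.40 eV and E_1 = −217.6/1 = −217.6 eV.
The photon energy is |E_2 − E_1| = 163.2 eV.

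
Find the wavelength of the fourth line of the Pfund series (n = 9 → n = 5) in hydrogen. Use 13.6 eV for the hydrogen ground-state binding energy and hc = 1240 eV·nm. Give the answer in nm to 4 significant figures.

3297 nm

The Pfund series terminates on n_f = 5; the fourth line has n_i = 5+4 = 9.
ΔE = 13.60 × (1/5² − 1/9²) = 0.3761 eV.
λ = 1240 / 0.3761 = 3297 nm.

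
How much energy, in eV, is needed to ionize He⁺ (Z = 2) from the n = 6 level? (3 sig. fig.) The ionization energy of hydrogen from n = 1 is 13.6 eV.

1.51 eV

E_n = −13.6 Z²/n² = −54.40/n² eV for Z = 2.
E_6 = −54.40/36 = −1.51 eV, so ionization (to E = 0) requires 1.51 eV.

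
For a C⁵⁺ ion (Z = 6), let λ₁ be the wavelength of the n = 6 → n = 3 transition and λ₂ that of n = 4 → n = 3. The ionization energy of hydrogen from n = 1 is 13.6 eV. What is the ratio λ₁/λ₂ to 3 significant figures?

0.583

λ ∝ 1/ΔE ∝ 1/(1/n_f² − 1/n_i²), and the Z² and hc factors cancel in the ratio.
λ₁/λ₂ = (1/3² − 1/4²)/(1/3² − 1/6²) = 0.04861/0.08333 = 0.583.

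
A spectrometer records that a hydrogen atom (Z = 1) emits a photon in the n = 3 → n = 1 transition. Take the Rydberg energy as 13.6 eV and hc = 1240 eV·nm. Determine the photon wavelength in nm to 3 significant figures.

103 nm

ΔE = 13.60 × (1/1² − 1/3²) = 13.60 × 0.8889 = 12.09 eV.
λ = hc/ΔE = 1240 / 12.09 = 103 nm.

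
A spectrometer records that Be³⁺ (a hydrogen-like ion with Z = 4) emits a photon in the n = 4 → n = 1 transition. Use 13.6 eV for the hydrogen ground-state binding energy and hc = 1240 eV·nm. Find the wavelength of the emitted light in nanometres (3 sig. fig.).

6.08 nm

For Z = 4 the level energies scale as Z², so the effective Rydberg energy is 13.6 × 16 = 217.6 eV.
ΔE = 217.6 × (1/1² − 1/4²) = 217.6 × 0.9375 = 204.0 eV.
λ = hc/ΔE = 1240 / 204.0 = 6.08 nm.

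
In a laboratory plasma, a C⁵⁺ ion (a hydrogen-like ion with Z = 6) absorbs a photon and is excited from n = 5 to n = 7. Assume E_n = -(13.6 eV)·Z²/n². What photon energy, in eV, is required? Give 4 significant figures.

9.592 eV

The Bohr energies scale as Z², so for Z = 6: E_n = −489.6/n² eV.
E_7 = −489.6/49 = −9.992 eV and E_5 = −489.6/25 = −19.58 eV.
The photon energy is |E_7 − E_5| = 9.592 eV.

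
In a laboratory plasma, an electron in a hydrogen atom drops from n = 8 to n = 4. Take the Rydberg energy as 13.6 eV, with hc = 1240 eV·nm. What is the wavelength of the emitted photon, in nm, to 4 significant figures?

1945 nm

ΔE = 13.60 × (1/4² − 1/8²) = 13.60 × 0.04688 = 0.6375 eV.
λ = hc/ΔE = 1240 / 0.6375 = 1945 nm.
This line belongs to the Brackett series.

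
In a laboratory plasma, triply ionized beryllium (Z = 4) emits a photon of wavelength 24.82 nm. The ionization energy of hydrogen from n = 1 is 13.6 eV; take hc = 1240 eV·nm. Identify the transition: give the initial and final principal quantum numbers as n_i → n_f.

n_i = 7, n_f = 2

The photon energy is ΔE = hc/λ = 1240 / 24.82 = 49.96 eV.
With Z = 4, ΔE = 217.6 × (1/n_f² − 1/n_i²), so 1/n_f² − 1/n_i² = 0.2296.
Trying n_f = 2 gives 1/n_i² = 0.02041, i.e. n_i ≈ 7; this pair matches.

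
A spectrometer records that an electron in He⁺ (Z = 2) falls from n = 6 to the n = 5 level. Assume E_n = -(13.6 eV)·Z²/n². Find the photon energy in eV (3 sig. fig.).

0.665 eV

The Bohr energies scale as Z², so for Z = 2: E_n = −54.40/n² eV.
E_6 = −54.40/36 = −1.511 eV and E_5 = −54.40/25 = −2.176 eV.
The photon energy is |E_6 − E_5| = 0.665 eV.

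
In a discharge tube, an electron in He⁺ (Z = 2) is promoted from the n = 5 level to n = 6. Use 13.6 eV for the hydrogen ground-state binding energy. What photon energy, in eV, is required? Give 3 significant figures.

0.665 eV

The Bohr energies scale as Z², so for Z = 2: E_n = −54.40/n² eV.
E_6 = −54.40/36 = −1.511 eV and E_5 = −54.40/25 = −2.176 eV.
The photon energy is |E_6 − E_5| = 0.665 eV.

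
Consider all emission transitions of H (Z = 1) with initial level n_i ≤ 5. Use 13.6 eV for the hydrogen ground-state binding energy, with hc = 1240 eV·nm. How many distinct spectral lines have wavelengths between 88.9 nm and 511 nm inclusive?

6

Enumerate all n_i → n_f pairs with 1 ≤ n_f < n_i ≤ 5 and compute λ = 1240 / [13.6·1·(1/n_f² − 1/n_i²)].
Lines falling in [88.9, 511] nm: 5→1 (94.98 nm), 4→1 (97.25 nm), 3→1 (102.6 nm), 2→1 (121.6 nm), 5→2 (434.2 nm), 4→2 (486.3 nm).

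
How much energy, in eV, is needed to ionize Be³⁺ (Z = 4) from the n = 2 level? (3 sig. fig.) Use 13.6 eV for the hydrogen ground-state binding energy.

54.4 eV

E_n = −13.6 Z²/n² = −217.6/n² eV for Z = 4.
E_2 = −217.6/4 = −54.4 eV, so ionization (to E = 0) requires 54.4 eV.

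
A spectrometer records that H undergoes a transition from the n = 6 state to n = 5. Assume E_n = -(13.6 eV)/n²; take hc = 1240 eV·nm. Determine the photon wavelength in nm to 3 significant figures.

ΔE = 13.60 × (1/5² − 1/6²) = 13.60 × 0.01222 = 0.1662 eV.
λ = hc/ΔE = 1240 / 0.1662 = 7460 nm.
This line belongs to the Pfund series.

7460 nm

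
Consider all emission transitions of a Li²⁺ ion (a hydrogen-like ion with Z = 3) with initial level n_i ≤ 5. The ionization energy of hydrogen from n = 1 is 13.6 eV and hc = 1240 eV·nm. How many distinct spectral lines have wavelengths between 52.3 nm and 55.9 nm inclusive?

Enumerate all n_i → n_f pairs with 1 ≤ n_f < n_i ≤ 5 and compute λ = 1240 / [13.6·9·(1/n_f² − 1/n_i²)].
Lines falling in [52.3, 55.9] nm: 4→2 (54.03 nm).

1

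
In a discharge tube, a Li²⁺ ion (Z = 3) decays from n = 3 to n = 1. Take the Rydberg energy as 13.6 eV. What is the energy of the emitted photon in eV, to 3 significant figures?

109 eV

The Bohr energies scale as Z², so for Z = 3: E_n = −122.4/n² eV.
E_3 = −122.4/9 = −13.60 eV and E_1 = −122.4/1 = −122.4 eV.
The photon energy is |E_3 − E_1| = 109 eV.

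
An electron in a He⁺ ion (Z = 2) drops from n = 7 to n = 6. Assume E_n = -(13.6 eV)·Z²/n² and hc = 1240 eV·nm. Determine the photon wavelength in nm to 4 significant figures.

3093 nm

For Z = 2 the level energies scale as Z², so the effective Rydberg energy is 13.6 × 4 = 54.40 eV.
ΔE = 54.40 × (1/6² − 1/7²) = 54.40 × 0.007370 = 0.4009 eV.
λ = hc/ΔE = 1240 / 0.4009 = 3093 nm.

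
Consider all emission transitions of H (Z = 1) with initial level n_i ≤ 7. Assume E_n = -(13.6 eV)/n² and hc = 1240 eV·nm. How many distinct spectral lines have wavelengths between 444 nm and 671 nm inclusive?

2

Enumerate all n_i → n_f pairs with 1 ≤ n_f < n_i ≤ 7 and compute λ = 1240 / [13.6·1·(1/n_f² − 1/n_i²)].
Lines falling in [444, 671] nm: 4→2 (486.3 nm), 3→2 (656.5 nm).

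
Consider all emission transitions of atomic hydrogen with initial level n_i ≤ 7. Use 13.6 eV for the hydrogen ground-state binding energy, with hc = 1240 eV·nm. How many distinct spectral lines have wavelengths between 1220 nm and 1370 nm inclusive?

1

Enumerate all n_i → n_f pairs with 1 ≤ n_f < n_i ≤ 7 and compute λ = 1240 / [13.6·1·(1/n_f² − 1/n_i²)].
Lines falling in [1220, 1370] nm: 5→3 (1282 nm).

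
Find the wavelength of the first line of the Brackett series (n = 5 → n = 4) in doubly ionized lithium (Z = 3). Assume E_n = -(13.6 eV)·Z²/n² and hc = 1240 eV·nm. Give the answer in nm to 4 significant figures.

450.3 nm

The Brackett series terminates on n_f = 4; the first line has n_i = 4+1 = 5.
ΔE = 122.4 × (1/4² − 1/5²) = 2.754 eV.
λ = 1240 / 2.754 = 450.3 nm.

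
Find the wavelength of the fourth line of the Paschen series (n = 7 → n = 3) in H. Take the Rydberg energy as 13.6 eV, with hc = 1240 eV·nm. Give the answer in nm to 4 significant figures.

1005 nm

The Paschen series terminates on n_f = 3; the fourth line has n_i = 3+4 = 7.
ΔE = 13.60 × (1/3² − 1/7²) = 1.234 eV.
λ = 1240 / 1.234 = 1005 nm.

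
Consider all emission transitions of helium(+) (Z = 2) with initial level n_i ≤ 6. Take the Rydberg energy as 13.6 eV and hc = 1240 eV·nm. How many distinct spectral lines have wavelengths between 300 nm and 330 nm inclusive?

1

Enumerate all n_i → n_f pairs with 1 ≤ n_f < n_i ≤ 6 and compute λ = 1240 / [13.6·4·(1/n_f² − 1/n_i²)].
Lines falling in [300, 330] nm: 5→3 (320.5 nm).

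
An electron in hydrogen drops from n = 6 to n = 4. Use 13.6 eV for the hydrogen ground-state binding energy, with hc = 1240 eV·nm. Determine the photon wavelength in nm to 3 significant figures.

2630 nm

ΔE = 13.60 × (1/4² − 1/6²) = 13.60 × 0.03472 = 0.4722 eV.
λ = hc/ΔE = 1240 / 0.4722 = 2630 nm.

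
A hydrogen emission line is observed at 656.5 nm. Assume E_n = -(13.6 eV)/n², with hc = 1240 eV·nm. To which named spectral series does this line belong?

ΔE = 1240/656.5 = 1.889 eV.
This matches 13.6 × (1/2² − 1/3²), so n_f = 2: the Balmer series.

Balmer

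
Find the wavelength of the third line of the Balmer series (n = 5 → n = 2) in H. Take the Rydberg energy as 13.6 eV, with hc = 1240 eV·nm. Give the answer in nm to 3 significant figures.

434 nm

The Balmer series terminates on n_f = 2; the third line has n_i = 2+3 = 5.
ΔE = 13.60 × (1/2² − 1/5²) = 2.856 eV.
λ = 1240 / 2.856 = 434 nm.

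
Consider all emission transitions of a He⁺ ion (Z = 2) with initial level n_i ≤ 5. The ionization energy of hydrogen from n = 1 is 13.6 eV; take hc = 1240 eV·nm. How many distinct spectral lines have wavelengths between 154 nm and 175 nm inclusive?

Enumerate all n_i → n_f pairs with 1 ≤ n_f < n_i ≤ 5 and compute λ = 1240 / [13.6·4·(1/n_f² − 1/n_i²)].
Lines falling in [154, 175] nm: 3→2 (164.1 nm).

1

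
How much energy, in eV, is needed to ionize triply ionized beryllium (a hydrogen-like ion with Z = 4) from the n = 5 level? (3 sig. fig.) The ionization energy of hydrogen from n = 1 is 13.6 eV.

8.70 eV

E_n = −13.6 Z²/n² = −217.6/n² eV for Z = 4.
E_5 = −217.6/25 = −8.70 eV, so ionization (to E = 0) requires 8.70 eV.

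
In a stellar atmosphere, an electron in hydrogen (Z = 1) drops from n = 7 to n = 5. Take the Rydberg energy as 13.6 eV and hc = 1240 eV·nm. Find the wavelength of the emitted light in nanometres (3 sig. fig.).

4650 nm

ΔE = 13.60 × (1/5² − 1/7²) = 13.60 × 0.01959 = 0.2664 eV.
λ = hc/ΔE = 1240 / 0.2664 = 4650 nm.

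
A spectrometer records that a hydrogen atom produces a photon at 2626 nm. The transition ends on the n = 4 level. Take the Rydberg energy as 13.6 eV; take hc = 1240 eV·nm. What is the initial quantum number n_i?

n_i = 6

The photon energy is ΔE = hc/λ = 1240 / 2626 = 0.4722 eV.
With Z = 1, ΔE = 13.60 × (1/n_f² − 1/n_i²), so 1/n_f² − 1/n_i² = 0.03472.
With n_f = 4: 1/n_i² = 1/16 − 0.03472 = 0.02778, so n_i ≈ 6.00.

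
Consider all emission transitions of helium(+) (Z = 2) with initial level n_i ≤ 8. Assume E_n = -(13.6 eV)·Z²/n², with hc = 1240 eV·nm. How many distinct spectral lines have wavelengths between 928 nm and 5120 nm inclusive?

7

Enumerate all n_i → n_f pairs with 1 ≤ n_f < n_i ≤ 8 and compute λ = 1240 / [13.6·4·(1/n_f² − 1/n_i²)].
Lines falling in [928, 5120] nm: 8→5 (935.1 nm), 5→4 (1013 nm), 7→5 (1163 nm), 6→5 (1865 nm), 8→6 (1876 nm), 7→6 (3093 nm), 8→7 (4765 nm).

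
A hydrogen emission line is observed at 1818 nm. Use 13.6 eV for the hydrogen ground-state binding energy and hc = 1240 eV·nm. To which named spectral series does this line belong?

ΔE = 1240/1818 = 0.6821 eV.
This matches 13.6 × (1/4² − 1/9²), so n_f = 4: the Brackett series.

Brackett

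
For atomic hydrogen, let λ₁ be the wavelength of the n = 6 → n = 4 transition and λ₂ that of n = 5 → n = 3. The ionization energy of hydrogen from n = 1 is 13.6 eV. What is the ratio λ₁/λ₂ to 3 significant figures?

2.05

λ ∝ 1/ΔE ∝ 1/(1/n_f² − 1/n_i²), and the Z² and hc factors cancel in the ratio.
λ₁/λ₂ = (1/3² − 1/5²)/(1/4² − 1/6²) = 0.07111/0.03472 = 2.05.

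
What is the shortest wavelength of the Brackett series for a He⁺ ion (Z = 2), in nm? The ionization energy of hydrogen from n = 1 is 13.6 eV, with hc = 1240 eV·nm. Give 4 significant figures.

The Brackett series has lower level n_f = 4; the series limit corresponds to n_i → ∞.
ΔE_max = 13.6 × 4 / 4² = 3.400 eV.
λ_min = 1240 / 3.400 = 364.7 nm.

364.7 nm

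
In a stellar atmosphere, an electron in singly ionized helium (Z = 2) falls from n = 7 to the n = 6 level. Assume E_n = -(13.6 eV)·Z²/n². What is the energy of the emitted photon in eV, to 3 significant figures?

0.401 eV

The Bohr energies scale as Z², so for Z = 2: E_n = −54.40/n² eV.
E_7 = −54.40/49 = −1.110 eV and E_6 = −54.40/36 = −1.511 eV.
The photon energy is |E_7 − E_6| = 0.401 eV.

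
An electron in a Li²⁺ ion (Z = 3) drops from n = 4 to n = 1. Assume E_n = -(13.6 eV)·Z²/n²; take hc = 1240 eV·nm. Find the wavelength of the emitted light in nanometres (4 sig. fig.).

For Z = 3 the level energies scale as Z², so the effective Rydberg energy is 13.6 × 9 = 122.4 eV.
ΔE = 122.4 × (1/1² − 1/4²) = 122.4 × 0.9375 = 114.8 eV.
λ = hc/ΔE = 1240 / 114.8 = 10.81 nm.

10.81 nm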